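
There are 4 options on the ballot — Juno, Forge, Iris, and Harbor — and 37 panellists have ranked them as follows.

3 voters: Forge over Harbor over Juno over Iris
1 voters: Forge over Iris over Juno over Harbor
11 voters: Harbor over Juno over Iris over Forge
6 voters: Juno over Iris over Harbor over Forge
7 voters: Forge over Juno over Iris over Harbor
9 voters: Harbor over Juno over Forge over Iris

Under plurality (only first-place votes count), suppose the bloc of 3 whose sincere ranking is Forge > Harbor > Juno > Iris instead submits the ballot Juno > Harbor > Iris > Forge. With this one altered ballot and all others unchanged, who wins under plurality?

First-place totals with the altered ballot: Juno 9, Forge 8, Iris 0, Harbor 20.
The winner is unchanged: still Harbor.

Harbor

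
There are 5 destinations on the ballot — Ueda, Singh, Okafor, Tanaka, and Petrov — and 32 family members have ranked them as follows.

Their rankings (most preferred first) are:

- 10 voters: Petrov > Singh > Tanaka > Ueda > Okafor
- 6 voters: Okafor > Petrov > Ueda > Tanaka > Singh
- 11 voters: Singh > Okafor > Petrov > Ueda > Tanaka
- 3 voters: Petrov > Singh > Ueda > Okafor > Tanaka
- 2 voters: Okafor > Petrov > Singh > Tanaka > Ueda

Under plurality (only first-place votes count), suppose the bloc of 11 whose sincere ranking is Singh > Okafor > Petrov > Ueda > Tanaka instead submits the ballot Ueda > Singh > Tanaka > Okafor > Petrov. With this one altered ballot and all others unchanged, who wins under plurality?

First-place totals with the altered ballot: Ueda 11, Singh 0, Okafor 8, Tanaka 0, Petrov 13.
The winner is unchanged: still Petrov.

Petrov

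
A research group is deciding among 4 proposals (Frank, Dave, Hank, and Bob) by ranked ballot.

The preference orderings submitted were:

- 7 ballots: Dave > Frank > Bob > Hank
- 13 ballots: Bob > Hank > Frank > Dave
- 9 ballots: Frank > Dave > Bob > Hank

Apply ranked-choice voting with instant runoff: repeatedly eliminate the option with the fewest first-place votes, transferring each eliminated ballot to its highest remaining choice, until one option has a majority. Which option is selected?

Round 1: Bob 13, Frank 9, Dave 7, Hank 0. Hank has the fewest and is eliminated.
Round 2: Bob 13, Frank 9, Dave 7. Dave has the fewest and is eliminated.
Round 3: Frank 16, Bob 13. Frank has a majority.

Frank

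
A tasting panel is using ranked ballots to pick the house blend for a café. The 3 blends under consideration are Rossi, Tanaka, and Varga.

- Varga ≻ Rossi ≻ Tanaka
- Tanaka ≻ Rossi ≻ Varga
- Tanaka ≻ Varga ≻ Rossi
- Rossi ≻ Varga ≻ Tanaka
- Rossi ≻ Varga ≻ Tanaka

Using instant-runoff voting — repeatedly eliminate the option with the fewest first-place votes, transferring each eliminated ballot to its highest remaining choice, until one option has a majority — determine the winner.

Rossi

Round 1: Rossi 2, Tanaka 2, Varga 1. Varga has the fewest and is eliminated.
Round 2: Rossi 3, Tanaka 2. Rossi has a majority.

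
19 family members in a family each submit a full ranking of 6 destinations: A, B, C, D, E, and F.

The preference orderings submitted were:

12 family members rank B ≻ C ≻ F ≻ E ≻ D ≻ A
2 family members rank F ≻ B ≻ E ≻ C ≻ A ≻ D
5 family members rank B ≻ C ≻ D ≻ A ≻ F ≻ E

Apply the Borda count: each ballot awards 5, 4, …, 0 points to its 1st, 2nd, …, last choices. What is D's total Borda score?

Borda scores:
  A: 12·0 + 2·1 + 5·2 = 12
  B: 12·5 + 2·4 + 5·5 = 93
  C: 12·4 + 2·2 + 5·4 = 72
  D: 12·1 + 2·0 + 5·3 = 27
  E: 12·2 + 2·3 + 5·0 = 30
  F: 12·3 + 2·5 + 5·1 = 51

27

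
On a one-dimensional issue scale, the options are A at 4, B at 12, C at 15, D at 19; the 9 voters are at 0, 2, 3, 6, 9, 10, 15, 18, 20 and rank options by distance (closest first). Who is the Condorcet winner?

B

With single-peaked preferences on a line, the Condorcet winner is the candidate closest to the median voter.
The median voter (position 9) is closest to B at 12.
Check: B vs A — voters closer to B: 5 of 9.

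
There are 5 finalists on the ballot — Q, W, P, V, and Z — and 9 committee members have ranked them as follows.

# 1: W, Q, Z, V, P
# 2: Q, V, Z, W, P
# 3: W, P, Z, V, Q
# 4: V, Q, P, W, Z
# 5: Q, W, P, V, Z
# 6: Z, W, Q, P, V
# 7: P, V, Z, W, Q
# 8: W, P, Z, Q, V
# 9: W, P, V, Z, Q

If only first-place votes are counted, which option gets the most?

First-place vote totals:
  Q: 2
  W: 4
  P: 1
  V: 1
  Z: 1
W has the most first-place votes.

W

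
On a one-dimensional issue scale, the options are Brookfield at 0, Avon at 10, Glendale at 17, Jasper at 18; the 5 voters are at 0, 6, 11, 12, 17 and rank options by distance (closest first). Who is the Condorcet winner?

Avon

With single-peaked preferences on a line, the Condorcet winner is the candidate closest to the median voter.
The median voter (position 11) is closest to Avon at 10.
Check: Avon vs Glendale — voters closer to Avon: 4 of 5.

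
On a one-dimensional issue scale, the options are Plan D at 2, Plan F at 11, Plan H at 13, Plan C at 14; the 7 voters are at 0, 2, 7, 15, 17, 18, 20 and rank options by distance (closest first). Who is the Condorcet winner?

Plan C

With single-peaked preferences on a line, the Condorcet winner is the candidate closest to the median voter.
The median voter (position 15) is closest to Plan C at 14.
Check: Plan C vs Plan D — voters closer to Plan C: 4 of 7.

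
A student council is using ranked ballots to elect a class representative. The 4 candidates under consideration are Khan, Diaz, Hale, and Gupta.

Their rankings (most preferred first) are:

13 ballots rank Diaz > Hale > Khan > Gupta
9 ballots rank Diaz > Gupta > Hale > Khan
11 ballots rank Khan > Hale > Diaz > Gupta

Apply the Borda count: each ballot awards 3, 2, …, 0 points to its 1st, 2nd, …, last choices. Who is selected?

Diaz

Borda scores:
  Khan: 13·1 + 9·0 + 11·3 = 46
  Diaz: 13·3 + 9·3 + 11·1 = 77
  Hale: 13·2 + 9·1 + 11·2 = 57
  Gupta: 13·0 + 9·2 + 11·0 = 18
Diaz has the highest total.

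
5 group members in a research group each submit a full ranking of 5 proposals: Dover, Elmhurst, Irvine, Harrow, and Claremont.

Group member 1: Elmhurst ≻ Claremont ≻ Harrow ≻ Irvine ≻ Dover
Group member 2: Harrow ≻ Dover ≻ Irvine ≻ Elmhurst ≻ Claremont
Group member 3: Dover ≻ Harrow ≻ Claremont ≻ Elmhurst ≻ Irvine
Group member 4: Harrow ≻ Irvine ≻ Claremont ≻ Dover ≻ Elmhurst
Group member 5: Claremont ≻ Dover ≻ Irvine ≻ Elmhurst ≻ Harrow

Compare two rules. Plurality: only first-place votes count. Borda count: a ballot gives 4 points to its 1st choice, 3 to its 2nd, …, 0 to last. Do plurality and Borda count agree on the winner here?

Yes

Plurality first-place counts: Dover 1, Elmhurst 1, Irvine 0, Harrow 2, Claremont 1 → Harrow.
Borda totals: Dover 11, Elmhurst 7, Irvine 8, Harrow 13, Claremont 11 → Harrow.
The two rules agree on Harrow.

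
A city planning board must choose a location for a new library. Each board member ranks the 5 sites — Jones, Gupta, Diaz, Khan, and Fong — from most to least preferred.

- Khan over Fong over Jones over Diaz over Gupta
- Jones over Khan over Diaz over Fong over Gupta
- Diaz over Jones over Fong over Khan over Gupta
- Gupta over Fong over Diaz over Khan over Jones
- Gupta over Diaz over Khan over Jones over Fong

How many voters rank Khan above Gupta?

3

Ballots ranking Khan above Gupta: 3.
Ballots ranking Gupta above Khan: 2.
So 3 of 5 voters prefer Khan to Gupta.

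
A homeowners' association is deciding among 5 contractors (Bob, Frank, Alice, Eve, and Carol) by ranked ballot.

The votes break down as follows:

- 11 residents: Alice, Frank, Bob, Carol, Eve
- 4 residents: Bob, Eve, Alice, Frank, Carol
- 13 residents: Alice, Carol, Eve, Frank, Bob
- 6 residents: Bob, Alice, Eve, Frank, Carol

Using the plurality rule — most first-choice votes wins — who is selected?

Alice

First-place vote totals:
  Bob: 10
  Frank: 0
  Alice: 24
  Eve: 0
  Carol: 0
Alice has the most first-place votes.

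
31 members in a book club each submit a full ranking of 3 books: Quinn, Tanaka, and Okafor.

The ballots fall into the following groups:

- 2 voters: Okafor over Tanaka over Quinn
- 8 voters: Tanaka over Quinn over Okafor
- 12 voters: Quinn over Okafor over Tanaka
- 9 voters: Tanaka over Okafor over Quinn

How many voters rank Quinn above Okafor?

20

Ballots ranking Quinn above Okafor: 8+12 = 20.
Ballots ranking Okafor above Quinn: 2+9 = 11.
So 20 of 31 voters prefer Quinn to Okafor.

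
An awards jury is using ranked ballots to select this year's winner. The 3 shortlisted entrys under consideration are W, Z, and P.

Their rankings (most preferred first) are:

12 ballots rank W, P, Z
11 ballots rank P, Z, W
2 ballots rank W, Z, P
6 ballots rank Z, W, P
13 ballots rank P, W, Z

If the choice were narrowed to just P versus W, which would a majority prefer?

Ballots ranking P above W: 11+13 = 24.
Ballots ranking W above P: 12+2+6 = 20.
P wins the head-to-head, 24–20.

P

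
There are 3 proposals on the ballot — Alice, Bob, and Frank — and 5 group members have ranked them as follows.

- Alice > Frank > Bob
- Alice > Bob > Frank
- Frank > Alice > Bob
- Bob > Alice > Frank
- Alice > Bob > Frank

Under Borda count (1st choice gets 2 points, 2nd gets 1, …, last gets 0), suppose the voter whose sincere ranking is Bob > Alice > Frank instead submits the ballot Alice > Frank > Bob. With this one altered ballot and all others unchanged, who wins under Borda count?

Borda totals with the altered ballot: Alice 9, Bob 2, Frank 4.
The winner is unchanged: still Alice.

Alice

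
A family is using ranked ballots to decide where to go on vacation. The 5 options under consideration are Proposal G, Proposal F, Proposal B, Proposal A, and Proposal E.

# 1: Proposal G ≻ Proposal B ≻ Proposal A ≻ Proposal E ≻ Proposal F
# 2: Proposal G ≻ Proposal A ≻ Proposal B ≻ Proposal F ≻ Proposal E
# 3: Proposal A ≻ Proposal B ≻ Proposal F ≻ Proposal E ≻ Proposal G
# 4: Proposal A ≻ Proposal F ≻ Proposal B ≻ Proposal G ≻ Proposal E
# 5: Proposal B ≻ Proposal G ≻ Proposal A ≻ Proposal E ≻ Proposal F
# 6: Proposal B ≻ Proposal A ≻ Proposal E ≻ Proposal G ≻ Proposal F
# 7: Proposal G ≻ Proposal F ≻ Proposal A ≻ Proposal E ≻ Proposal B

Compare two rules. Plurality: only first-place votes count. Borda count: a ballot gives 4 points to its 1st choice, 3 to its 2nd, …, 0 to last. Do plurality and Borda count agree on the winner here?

No

Plurality first-place counts: Proposal G 3, Proposal F 0, Proposal B 2, Proposal A 2, Proposal E 0 → Proposal G.
Borda totals: Proposal G 17, Proposal F 9, Proposal B 18, Proposal A 20, Proposal E 6 → Proposal A.
The two rules disagree: plurality picks Proposal G, Borda picks Proposal A.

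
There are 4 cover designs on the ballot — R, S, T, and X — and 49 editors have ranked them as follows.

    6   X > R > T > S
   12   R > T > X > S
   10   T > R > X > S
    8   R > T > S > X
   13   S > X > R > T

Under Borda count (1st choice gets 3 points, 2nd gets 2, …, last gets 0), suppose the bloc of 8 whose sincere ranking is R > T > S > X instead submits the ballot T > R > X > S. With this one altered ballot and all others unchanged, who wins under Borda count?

R

Borda totals with the altered ballot: R 97, S 39, T 84, X 74.
The winner is unchanged: still R.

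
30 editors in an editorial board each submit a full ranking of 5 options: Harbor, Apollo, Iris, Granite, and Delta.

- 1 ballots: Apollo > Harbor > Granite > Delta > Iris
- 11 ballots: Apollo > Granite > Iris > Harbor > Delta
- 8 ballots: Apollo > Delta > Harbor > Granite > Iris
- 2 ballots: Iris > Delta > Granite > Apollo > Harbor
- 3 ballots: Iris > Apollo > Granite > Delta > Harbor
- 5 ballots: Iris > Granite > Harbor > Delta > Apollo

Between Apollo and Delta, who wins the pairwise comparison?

Apollo

Ballots ranking Apollo above Delta: 1+11+8+3 = 23.
Ballots ranking Delta above Apollo: 2+5 = 7.
Apollo wins the head-to-head, 23–7.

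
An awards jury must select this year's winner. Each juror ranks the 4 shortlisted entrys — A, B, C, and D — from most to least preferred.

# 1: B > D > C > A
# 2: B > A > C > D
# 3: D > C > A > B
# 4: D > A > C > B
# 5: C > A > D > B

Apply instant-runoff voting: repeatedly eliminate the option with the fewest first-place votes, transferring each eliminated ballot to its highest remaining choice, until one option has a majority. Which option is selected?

D

Round 1: B 2, D 2, C 1, A 0. A has the fewest and is eliminated.
Round 2: B 2, D 2, C 1. C has the fewest and is eliminated.
Round 3: D 3, B 2. D has a majority.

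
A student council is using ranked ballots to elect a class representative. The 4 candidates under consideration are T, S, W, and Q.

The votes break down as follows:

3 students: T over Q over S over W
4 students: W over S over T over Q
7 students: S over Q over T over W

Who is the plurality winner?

S

First-place vote totals:
  T: 3
  S: 7
  W: 4
  Q: 0
S has the most first-place votes.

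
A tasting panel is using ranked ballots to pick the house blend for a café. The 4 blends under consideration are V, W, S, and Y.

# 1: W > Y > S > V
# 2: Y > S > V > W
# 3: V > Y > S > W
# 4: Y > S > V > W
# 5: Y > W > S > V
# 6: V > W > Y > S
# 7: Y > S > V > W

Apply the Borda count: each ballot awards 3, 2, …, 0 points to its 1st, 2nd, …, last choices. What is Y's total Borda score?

17

Borda scores:
  V: 0 + 1 + 3 + 1 + 0 + 3 + 1 = 9
  W: 3 + 0 + 0 + 0 + 2 + 2 + 0 = 7
  S: 1 + 2 + 1 + 2 + 1 + 0 + 2 = 9
  Y: 2 + 3 + 2 + 3 + 3 + 1 + 3 = 17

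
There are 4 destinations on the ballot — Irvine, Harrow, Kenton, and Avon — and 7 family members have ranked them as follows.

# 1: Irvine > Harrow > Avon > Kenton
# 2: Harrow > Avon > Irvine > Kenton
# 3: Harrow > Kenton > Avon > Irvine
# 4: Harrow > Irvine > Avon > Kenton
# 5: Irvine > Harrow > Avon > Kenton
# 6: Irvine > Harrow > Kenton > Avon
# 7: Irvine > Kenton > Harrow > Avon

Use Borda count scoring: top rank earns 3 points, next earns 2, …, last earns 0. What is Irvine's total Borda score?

15

Borda scores:
  Irvine: 3 + 1 + 0 + 2 + 3 + 3 + 3 = 15
  Harrow: 2 + 3 + 3 + 3 + 2 + 2 + 1 = 16
  Kenton: 0 + 0 + 2 + 0 + 0 + 1 + 2 = 5
  Avon: 1 + 2 + 1 + 1 + 1 + 0 + 0 = 6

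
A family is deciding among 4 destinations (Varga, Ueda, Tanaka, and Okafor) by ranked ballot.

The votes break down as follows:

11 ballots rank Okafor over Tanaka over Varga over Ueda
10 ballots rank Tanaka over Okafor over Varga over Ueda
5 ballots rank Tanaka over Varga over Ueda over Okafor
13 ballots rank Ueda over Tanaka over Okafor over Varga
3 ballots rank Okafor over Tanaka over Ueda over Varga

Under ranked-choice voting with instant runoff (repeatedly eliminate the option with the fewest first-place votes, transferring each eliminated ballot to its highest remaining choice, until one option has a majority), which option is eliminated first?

Varga

Round 1: Tanaka 15, Okafor 14, Ueda 13, Varga 0. Varga has the fewest and is eliminated.
Round 2: Tanaka 15, Okafor 14, Ueda 13. Ueda has the fewest and is eliminated.
Round 3: Tanaka 28, Okafor 14. Tanaka has a majority.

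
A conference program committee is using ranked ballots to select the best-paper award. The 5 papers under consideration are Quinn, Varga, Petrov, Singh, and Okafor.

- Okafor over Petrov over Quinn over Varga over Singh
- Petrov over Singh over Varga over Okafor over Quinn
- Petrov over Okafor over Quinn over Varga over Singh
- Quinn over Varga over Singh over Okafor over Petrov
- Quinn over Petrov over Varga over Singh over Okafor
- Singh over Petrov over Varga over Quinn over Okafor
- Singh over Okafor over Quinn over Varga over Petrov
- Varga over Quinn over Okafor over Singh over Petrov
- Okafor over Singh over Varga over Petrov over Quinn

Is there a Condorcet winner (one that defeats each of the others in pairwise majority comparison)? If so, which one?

There is no Condorcet winner

Head-to-head results (9 voters total):
Quinn vs Varga: Quinn wins 5–4.
Quinn vs Petrov: Petrov wins 5–4.
Quinn vs Singh: Quinn wins 5–4.
Quinn vs Okafor: Okafor wins 5–4.
Varga vs Petrov: Petrov wins 5–4.
Varga vs Singh: Varga wins 5–4.
Varga vs Okafor: Varga wins 5–4.
Petrov vs Singh: Singh wins 5–4.
Petrov vs Okafor: Okafor wins 5–4.
Singh vs Okafor: Singh wins 5–4.
No candidate beats all others: Quinn beats Varga beats Okafor beats Quinn, a majority cycle.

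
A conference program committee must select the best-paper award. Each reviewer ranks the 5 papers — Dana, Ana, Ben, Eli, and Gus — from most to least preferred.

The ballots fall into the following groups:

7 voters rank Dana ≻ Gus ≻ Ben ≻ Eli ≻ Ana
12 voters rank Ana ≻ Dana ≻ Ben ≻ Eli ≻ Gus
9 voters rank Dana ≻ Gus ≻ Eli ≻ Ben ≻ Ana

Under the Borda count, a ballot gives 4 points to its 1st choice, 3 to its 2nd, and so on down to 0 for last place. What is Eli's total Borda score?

37

Borda scores:
  Dana: 7·4 + 12·3 + 9·4 = 100
  Ana: 7·0 + 12·4 + 9·0 = 48
  Ben: 7·2 + 12·2 + 9·1 = 47
  Eli: 7·1 + 12·1 + 9·2 = 37
  Gus: 7·3 + 12·0 + 9·3 = 48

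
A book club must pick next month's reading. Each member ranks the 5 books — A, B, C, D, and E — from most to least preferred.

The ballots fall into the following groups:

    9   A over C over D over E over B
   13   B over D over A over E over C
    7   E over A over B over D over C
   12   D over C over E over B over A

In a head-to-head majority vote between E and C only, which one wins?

C

Ballots ranking E above C: 13+7 = 20.
Ballots ranking C above E: 9+12 = 21.
C wins the head-to-head, 21–20.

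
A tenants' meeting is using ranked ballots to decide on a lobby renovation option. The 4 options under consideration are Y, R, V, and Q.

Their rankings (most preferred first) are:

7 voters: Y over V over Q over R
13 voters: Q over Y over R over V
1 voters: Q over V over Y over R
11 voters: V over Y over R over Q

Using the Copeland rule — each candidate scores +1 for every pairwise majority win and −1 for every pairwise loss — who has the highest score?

Y

Pairwise results:
  Y vs R: Y wins 32–0.
  Y vs V: Y wins 20–12.
  Y vs Q: Y wins 18–14.
  R vs V: V wins 19–13.
  R vs Q: Q wins 21–11.
  V vs Q: V wins 18–14.
Copeland scores (wins − losses):
  Y: 3 − 0 = 3
  R: 0 − 3 = -3
  V: 2 − 1 = 1
  Q: 1 − 2 = -1
Y has the best Copeland score.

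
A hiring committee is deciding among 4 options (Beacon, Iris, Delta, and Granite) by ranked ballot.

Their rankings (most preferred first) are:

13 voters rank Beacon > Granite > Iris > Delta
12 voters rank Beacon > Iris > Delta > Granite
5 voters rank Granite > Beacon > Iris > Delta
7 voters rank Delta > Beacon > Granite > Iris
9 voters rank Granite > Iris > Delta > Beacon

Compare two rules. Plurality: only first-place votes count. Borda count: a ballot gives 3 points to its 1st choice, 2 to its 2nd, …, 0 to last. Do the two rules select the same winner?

Plurality first-place counts: Beacon 25, Iris 0, Delta 7, Granite 14 → Beacon.
Borda totals: Beacon 99, Iris 60, Delta 42, Granite 75 → Beacon.
The two rules agree on Beacon.

Yes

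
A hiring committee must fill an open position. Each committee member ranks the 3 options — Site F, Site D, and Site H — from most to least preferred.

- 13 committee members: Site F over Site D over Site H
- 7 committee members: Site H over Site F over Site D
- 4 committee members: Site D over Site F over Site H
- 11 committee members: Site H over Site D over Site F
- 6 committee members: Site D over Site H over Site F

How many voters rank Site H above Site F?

24

Ballots ranking Site H above Site F: 7+11+6 = 24.
Ballots ranking Site F above Site H: 13+4 = 17.
So 24 of 41 voters prefer Site H to Site F.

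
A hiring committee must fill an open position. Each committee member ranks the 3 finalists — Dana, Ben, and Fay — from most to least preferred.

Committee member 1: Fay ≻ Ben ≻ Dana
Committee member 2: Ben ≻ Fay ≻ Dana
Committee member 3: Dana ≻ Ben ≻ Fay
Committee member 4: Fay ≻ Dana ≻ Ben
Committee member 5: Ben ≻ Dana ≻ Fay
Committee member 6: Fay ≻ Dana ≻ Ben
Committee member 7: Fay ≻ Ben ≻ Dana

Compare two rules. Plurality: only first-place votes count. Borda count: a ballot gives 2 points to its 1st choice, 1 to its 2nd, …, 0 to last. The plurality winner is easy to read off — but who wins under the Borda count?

Plurality first-place counts: Dana 1, Ben 2, Fay 4 → Fay.
Borda totals: Dana 5, Ben 7, Fay 9 → Fay.

Fay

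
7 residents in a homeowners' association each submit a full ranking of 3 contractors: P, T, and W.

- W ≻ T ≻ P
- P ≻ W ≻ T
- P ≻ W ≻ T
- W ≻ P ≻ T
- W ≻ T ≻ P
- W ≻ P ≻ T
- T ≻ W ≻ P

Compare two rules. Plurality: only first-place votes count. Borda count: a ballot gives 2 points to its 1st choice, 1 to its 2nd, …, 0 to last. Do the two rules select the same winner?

Plurality first-place counts: P 2, T 1, W 4 → W.
Borda totals: P 6, T 4, W 11 → W.
The two rules agree on W.

Yes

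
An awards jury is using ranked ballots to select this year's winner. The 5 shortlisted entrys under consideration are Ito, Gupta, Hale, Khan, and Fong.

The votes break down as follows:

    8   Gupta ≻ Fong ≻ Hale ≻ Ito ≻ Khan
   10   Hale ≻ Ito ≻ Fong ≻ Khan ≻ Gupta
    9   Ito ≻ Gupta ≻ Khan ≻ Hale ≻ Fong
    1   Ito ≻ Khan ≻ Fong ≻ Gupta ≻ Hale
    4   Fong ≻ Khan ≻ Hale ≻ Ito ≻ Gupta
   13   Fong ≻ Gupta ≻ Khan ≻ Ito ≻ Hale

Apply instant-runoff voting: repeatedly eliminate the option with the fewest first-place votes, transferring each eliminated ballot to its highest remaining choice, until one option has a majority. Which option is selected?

Fong

Round 1: Fong 17, Ito 10, Hale 10, Gupta 8, Khan 0. Khan has the fewest and is eliminated.
Round 2: Fong 17, Ito 10, Hale 10, Gupta 8. Gupta has the fewest and is eliminated.
Round 3: Fong 25, Ito 10, Hale 10. Fong has a majority.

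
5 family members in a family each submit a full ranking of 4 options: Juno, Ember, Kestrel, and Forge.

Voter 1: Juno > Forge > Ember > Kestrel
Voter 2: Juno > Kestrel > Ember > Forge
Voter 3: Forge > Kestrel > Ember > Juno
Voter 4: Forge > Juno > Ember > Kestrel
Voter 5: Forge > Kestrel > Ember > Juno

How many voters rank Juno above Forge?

Ballots ranking Juno above Forge: 2.
Ballots ranking Forge above Juno: 3.
So 2 of 5 voters prefer Juno to Forge.

2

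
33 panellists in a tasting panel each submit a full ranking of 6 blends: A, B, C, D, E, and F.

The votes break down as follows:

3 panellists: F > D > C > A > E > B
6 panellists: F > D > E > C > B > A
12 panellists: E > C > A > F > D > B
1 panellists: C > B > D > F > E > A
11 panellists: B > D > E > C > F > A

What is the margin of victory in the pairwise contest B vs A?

3

Ballots ranking B above A: 6+1+11 = 18.
Ballots ranking A above B: 3+12 = 15.
B wins 18–15, a margin of 3.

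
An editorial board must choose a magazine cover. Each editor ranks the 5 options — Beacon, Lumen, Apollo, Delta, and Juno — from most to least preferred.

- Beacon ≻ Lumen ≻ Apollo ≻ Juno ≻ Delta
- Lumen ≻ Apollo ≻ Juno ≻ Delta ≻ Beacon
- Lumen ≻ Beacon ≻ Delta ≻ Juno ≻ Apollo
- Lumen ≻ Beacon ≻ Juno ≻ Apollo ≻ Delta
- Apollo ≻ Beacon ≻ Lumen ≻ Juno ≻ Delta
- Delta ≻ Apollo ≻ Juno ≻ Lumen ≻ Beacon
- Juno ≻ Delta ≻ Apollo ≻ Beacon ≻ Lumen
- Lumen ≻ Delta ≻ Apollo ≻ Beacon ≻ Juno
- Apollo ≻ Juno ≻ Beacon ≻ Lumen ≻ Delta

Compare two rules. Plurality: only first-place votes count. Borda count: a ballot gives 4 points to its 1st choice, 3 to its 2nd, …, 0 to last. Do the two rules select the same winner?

Plurality first-place counts: Beacon 1, Lumen 4, Apollo 2, Delta 1, Juno 1 → Lumen.
Borda totals: Beacon 17, Lumen 23, Apollo 21, Delta 13, Juno 16 → Lumen.
The two rules agree on Lumen.

Yes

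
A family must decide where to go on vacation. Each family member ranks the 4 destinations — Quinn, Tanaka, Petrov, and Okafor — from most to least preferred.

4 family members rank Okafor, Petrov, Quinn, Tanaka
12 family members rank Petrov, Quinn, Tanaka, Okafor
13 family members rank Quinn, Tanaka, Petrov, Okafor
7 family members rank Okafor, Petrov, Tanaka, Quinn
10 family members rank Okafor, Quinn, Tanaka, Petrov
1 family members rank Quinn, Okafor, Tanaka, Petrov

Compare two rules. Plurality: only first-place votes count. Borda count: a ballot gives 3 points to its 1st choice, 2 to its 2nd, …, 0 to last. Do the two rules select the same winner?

No

Plurality first-place counts: Quinn 14, Tanaka 0, Petrov 12, Okafor 21 → Okafor.
Borda totals: Quinn 90, Tanaka 56, Petrov 71, Okafor 65 → Quinn.
The two rules disagree: plurality picks Okafor, Borda picks Quinn.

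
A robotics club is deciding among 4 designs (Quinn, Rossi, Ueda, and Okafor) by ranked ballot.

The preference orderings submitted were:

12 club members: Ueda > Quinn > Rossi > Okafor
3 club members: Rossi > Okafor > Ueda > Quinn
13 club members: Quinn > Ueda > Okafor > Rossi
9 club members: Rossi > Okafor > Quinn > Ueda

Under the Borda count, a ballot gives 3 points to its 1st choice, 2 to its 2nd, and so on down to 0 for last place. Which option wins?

Quinn

Borda scores:
  Quinn: 12·2 + 3·0 + 13·3 + 9·1 = 72
  Rossi: 12·1 + 3·3 + 13·0 + 9·3 = 48
  Ueda: 12·3 + 3·1 + 13·2 + 9·0 = 65
  Okafor: 12·0 + 3·2 + 13·1 + 9·2 = 37
Quinn has the highest total.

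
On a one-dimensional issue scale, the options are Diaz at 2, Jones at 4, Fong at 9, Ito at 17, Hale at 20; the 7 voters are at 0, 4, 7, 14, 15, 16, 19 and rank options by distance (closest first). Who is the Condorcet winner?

Ito

With single-peaked preferences on a line, the Condorcet winner is the candidate closest to the median voter.
The median voter (position 14) is closest to Ito at 17.
Check: Ito vs Fong — voters closer to Ito: 4 of 7.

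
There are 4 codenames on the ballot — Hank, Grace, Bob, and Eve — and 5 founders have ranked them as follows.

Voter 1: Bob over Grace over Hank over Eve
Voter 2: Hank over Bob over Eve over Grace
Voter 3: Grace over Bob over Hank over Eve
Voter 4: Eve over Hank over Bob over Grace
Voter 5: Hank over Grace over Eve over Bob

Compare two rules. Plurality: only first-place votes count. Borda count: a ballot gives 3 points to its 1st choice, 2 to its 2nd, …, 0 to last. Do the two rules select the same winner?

Yes

Plurality first-place counts: Hank 2, Grace 1, Bob 1, Eve 1 → Hank.
Borda totals: Hank 10, Grace 7, Bob 8, Eve 5 → Hank.
The two rules agree on Hank.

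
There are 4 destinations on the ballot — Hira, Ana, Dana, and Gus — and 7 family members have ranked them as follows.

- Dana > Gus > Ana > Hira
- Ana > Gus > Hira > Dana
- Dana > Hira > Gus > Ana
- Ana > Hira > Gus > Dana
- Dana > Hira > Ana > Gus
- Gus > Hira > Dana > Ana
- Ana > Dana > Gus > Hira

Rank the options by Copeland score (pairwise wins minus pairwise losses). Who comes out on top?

Pairwise results:
  Hira vs Ana: Ana wins 4–3.
  Hira vs Dana: Dana wins 4–3.
  Hira vs Gus: Gus wins 4–3.
  Ana vs Dana: Dana wins 4–3.
  Ana vs Gus: Ana wins 4–3.
  Dana vs Gus: Dana wins 4–3.
Copeland scores (wins − losses):
  Hira: 0 − 3 = -3
  Ana: 2 − 1 = 1
  Dana: 3 − 0 = 3
  Gus: 1 − 2 = -1
Dana has the best Copeland score.

Dana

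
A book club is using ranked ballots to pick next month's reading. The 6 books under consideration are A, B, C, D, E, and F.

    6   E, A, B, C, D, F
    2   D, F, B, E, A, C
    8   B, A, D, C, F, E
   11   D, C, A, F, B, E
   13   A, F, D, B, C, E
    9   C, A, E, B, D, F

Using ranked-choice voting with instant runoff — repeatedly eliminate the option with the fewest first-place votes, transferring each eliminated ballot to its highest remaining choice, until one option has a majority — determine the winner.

A

Round 1: A 13, D 13, C 9, B 8, E 6, F 0. F has the fewest and is eliminated.
Round 2: A 13, D 13, C 9, B 8, E 6. E has the fewest and is eliminated.
Round 3: A 19, D 13, C 9, B 8. B has the fewest and is eliminated.
Round 4: A 27, D 13, C 9. A has a majority.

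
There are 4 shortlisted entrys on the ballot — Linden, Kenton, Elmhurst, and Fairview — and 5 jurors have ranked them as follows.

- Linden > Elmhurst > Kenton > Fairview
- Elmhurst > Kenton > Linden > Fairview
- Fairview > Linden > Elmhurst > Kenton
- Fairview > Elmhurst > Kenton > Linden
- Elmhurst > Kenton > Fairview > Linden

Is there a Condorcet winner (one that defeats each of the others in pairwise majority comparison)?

Yes

Head-to-head results (5 voters total):
Linden vs Kenton: Kenton wins 3–2.
Linden vs Elmhurst: Elmhurst wins 3–2.
Linden vs Fairview: Fairview wins 3–2.
Kenton vs Elmhurst: Elmhurst wins 5–0.
Kenton vs Fairview: Kenton wins 3–2.
Elmhurst vs Fairview: Elmhurst wins 3–2.
Elmhurst beats each rival — Linden (3–2), Kenton (5–0), Fairview (3–2) — so Elmhurst is the Condorcet winner.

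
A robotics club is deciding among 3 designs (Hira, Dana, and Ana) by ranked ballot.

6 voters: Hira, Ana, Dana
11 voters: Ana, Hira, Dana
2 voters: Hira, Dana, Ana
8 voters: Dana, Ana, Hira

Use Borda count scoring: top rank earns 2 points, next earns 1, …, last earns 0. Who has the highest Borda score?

Borda scores:
  Hira: 6·2 + 11·1 + 2·2 + 8·0 = 27
  Dana: 6·0 + 11·0 + 2·1 + 8·2 = 18
  Ana: 6·1 + 11·2 + 2·0 + 8·1 = 36
Ana has the highest total.

Ana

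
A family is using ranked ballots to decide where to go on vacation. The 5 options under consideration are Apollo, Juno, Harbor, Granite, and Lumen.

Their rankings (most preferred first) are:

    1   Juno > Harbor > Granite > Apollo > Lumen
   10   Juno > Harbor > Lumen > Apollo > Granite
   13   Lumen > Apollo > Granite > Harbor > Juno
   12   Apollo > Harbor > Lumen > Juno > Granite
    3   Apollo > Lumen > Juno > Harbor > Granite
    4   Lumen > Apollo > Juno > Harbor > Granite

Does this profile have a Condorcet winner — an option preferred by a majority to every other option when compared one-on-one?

Head-to-head results (43 voters total):
Apollo vs Juno: Apollo wins 32–11.
Apollo vs Harbor: Apollo wins 32–11.
Apollo vs Granite: Apollo wins 42–1.
Apollo vs Lumen: Lumen wins 27–16.
Juno vs Harbor: Harbor wins 25–18.
Juno vs Granite: Juno wins 30–13.
Juno vs Lumen: Lumen wins 32–11.
Harbor vs Granite: Harbor wins 30–13.
Harbor vs Lumen: Harbor wins 23–20.
Granite vs Lumen: Lumen wins 42–1.
No candidate beats all others: Apollo beats Harbor beats Lumen beats Apollo, a majority cycle.

No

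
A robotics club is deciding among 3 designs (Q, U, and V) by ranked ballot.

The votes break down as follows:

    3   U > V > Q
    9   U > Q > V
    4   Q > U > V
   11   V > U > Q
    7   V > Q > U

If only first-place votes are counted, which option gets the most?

First-place vote totals:
  Q: 4
  U: 12
  V: 18
V has the most first-place votes.

V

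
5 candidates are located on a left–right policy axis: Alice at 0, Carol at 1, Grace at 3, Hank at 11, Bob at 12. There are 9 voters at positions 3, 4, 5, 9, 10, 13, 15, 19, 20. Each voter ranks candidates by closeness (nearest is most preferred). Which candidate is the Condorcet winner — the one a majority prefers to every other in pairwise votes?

Hank

With single-peaked preferences on a line, the Condorcet winner is the candidate closest to the median voter.
The median voter (position 10) is closest to Hank at 11.
Check: Hank vs Alice — voters closer to Hank: 6 of 9.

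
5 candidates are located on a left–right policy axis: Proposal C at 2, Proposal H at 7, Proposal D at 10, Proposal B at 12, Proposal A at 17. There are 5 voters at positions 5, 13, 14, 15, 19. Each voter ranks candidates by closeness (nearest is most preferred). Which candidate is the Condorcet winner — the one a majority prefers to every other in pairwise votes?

With single-peaked preferences on a line, the Condorcet winner is the candidate closest to the median voter.
The median voter (position 14) is closest to Proposal B at 12.
Check: Proposal B vs Proposal A — voters closer to Proposal B: 3 of 5.

Proposal B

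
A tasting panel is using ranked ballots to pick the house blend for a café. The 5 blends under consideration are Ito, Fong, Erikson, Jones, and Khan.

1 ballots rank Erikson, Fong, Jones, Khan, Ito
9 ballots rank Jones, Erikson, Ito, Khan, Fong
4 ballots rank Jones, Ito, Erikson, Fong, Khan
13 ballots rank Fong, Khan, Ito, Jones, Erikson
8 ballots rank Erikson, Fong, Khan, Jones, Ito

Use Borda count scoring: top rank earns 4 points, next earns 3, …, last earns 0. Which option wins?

Borda scores:
  Ito: 0 + 9·2 + 4·3 + 13·2 + 8·0 = 56
  Fong: 3 + 9·0 + 4·1 + 13·4 + 8·3 = 83
  Erikson: 4 + 9·3 + 4·2 + 13·0 + 8·4 = 71
  Jones: 2 + 9·4 + 4·4 + 13·1 + 8·1 = 75
  Khan: 1 + 9·1 + 4·0 + 13·3 + 8·2 = 65
Fong has the highest total.

Fong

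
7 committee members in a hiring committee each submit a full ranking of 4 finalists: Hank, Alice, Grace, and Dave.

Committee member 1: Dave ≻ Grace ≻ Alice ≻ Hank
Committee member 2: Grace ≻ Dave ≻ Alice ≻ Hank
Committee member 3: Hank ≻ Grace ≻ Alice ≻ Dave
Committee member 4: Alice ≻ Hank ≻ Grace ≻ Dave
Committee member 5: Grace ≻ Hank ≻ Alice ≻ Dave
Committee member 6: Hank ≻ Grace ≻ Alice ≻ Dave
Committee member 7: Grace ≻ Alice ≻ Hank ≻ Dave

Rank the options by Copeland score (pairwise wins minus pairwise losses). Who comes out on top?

Pairwise results:
  Hank vs Alice: Alice wins 4–3.
  Hank vs Grace: Grace wins 4–3.
  Hank vs Dave: Hank wins 5–2.
  Alice vs Grace: Grace wins 6–1.
  Alice vs Dave: Alice wins 5–2.
  Grace vs Dave: Grace wins 6–1.
Copeland scores (wins − losses):
  Hank: 1 − 2 = -1
  Alice: 2 − 1 = 1
  Grace: 3 − 0 = 3
  Dave: 0 − 3 = -3
Grace has the best Copeland score.

Grace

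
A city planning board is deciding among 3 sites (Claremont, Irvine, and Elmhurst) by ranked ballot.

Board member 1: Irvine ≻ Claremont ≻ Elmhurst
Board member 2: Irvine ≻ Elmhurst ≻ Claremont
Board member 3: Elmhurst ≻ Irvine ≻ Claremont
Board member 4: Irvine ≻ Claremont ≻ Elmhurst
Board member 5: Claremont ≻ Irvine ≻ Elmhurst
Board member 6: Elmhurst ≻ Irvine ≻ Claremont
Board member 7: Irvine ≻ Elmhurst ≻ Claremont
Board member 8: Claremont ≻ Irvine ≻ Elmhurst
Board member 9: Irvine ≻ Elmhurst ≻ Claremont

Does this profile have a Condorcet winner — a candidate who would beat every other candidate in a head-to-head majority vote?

Yes

Head-to-head results (9 voters total):
Claremont vs Irvine: Irvine wins 7–2.
Claremont vs Elmhurst: Elmhurst wins 5–4.
Irvine vs Elmhurst: Irvine wins 7–2.
Irvine beats each rival — Claremont (7–2), Elmhurst (7–2) — so Irvine is the Condorcet winner.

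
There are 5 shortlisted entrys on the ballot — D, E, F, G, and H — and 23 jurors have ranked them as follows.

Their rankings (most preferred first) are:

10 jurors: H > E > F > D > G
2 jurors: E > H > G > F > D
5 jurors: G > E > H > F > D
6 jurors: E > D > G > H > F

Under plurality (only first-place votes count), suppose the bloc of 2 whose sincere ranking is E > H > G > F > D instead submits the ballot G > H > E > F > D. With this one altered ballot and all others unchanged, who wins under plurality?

First-place totals with the altered ballot: D 0, E 6, F 0, G 7, H 10.
The winner is unchanged: still H.

H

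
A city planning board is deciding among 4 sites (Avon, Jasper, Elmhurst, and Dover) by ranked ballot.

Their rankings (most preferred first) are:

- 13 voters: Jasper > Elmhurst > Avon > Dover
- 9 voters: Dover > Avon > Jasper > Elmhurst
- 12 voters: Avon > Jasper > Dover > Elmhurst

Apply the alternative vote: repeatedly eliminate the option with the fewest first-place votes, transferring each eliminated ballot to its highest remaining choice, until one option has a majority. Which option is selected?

Avon

Round 1: Jasper 13, Avon 12, Dover 9, Elmhurst 0. Elmhurst has the fewest and is eliminated.
Round 2: Jasper 13, Avon 12, Dover 9. Dover has the fewest and is eliminated.
Round 3: Avon 21, Jasper 13. Avon has a majority.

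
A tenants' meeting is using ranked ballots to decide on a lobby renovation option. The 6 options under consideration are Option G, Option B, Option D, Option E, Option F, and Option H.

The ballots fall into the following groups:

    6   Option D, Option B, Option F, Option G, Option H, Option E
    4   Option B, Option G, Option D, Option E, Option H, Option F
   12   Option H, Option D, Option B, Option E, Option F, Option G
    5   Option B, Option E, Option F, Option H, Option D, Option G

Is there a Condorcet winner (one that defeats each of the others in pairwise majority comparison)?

No

Head-to-head results (27 voters total):
Option G vs Option B: Option B wins 27–0.
Option G vs Option D: Option D wins 23–4.
Option G vs Option E: Option E wins 17–10.
Option G vs Option F: Option F wins 23–4.
Option G vs Option H: Option H wins 17–10.
Option B vs Option D: Option D wins 18–9.
Option B vs Option E: Option B wins 27–0.
Option B vs Option F: Option B wins 27–0.
Option B vs Option H: Option B wins 15–12.
Option D vs Option E: Option D wins 22–5.
Option D vs Option F: Option D wins 22–5.
Option D vs Option H: Option H wins 17–10.
Option E vs Option F: Option E wins 21–6.
Option E vs Option H: Option H wins 18–9.
Option F vs Option H: Option H wins 16–11.
No candidate beats all others: Option B beats Option H beats Option D beats Option B, a majority cycle.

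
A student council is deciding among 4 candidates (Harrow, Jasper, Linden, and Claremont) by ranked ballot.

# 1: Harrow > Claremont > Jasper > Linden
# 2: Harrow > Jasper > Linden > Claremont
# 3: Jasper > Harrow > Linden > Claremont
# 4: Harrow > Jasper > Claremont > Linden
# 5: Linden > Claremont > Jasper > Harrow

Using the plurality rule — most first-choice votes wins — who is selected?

First-place vote totals:
  Harrow: 3
  Jasper: 1
  Linden: 1
  Claremont: 0
Harrow has the most first-place votes.

Harrow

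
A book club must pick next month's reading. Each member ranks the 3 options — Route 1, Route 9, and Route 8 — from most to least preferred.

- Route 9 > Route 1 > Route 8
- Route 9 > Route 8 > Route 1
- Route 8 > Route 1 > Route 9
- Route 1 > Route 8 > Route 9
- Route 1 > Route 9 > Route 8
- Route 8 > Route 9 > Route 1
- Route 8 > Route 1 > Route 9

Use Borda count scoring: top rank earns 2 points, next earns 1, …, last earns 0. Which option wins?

Route 8

Borda scores:
  Route 1: 1 + 0 + 1 + 2 + 2 + 0 + 1 = 7
  Route 9: 2 + 2 + 0 + 0 + 1 + 1 + 0 = 6
  Route 8: 0 + 1 + 2 + 1 + 0 + 2 + 2 = 8
Route 8 has the highest total.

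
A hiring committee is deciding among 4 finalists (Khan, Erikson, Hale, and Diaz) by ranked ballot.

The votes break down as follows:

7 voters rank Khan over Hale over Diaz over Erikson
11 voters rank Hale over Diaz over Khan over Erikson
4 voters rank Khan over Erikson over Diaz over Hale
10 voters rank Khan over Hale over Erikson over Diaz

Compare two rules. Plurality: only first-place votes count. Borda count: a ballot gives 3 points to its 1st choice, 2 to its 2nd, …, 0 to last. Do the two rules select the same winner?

Yes

Plurality first-place counts: Khan 21, Erikson 0, Hale 11, Diaz 0 → Khan.
Borda totals: Khan 74, Erikson 18, Hale 67, Diaz 33 → Khan.
The two rules agree on Khan.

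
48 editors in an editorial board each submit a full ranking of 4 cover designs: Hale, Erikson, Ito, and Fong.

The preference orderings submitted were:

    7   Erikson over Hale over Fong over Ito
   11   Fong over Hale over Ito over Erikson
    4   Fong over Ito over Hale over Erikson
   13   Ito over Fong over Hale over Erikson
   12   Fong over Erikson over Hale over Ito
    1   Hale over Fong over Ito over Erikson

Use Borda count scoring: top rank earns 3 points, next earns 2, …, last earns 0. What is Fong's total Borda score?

Borda scores:
  Hale: 7·2 + 11·2 + 4·1 + 13·1 + 12·1 + 3 = 68
  Erikson: 7·3 + 11·0 + 4·0 + 13·0 + 12·2 + 0 = 45
  Ito: 7·0 + 11·1 + 4·2 + 13·3 + 12·0 + 1 = 59
  Fong: 7·1 + 11·3 + 4·3 + 13·2 + 12·3 + 2 = 116

116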